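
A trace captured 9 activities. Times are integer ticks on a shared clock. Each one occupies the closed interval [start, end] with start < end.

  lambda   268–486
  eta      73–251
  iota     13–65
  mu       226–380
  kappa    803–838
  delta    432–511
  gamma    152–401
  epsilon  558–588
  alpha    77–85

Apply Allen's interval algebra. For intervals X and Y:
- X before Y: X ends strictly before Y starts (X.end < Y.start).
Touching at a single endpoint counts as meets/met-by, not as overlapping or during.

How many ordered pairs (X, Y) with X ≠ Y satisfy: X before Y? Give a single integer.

29

Checking all 72 ordered pairs for relation 'before'; matching pairs in alphabetical order:
(alpha, delta): alpha before delta ✓
(alpha, epsilon): alpha before epsilon ✓
(alpha, gamma): alpha before gamma ✓
(alpha, kappa): alpha before kappa ✓
(alpha, lambda): alpha before lambda ✓
(alpha, mu): alpha before mu ✓
(delta, epsilon): delta before epsilon ✓
(delta, kappa): delta before kappa ✓
(epsilon, kappa): epsilon before kappa ✓
(eta, delta): eta before delta ✓
(eta, epsilon): eta before epsilon ✓
(eta, kappa): eta before kappa ✓
(eta, lambda): eta before lambda ✓
(gamma, delta): gamma before delta ✓
(gamma, epsilon): gamma before epsilon ✓
(gamma, kappa): gamma before kappa ✓
(iota, alpha): iota before alpha ✓
(iota, delta): iota before delta ✓
(iota, epsilon): iota before epsilon ✓
(iota, eta): iota before eta ✓
(iota, gamma): iota before gamma ✓
(iota, kappa): iota before kappa ✓
(iota, lambda): iota before lambda ✓
(iota, mu): iota before mu ✓
... plus 5 further pairs not listed.
Count: 29.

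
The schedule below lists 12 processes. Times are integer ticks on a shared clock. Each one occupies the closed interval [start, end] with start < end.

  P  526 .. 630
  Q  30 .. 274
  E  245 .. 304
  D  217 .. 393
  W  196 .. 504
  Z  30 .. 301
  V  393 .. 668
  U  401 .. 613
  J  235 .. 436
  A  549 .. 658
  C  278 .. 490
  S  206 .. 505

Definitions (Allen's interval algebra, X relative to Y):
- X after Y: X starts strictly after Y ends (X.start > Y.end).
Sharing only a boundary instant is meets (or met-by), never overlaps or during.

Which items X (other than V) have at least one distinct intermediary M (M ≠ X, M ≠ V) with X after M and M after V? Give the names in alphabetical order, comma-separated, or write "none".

none

Target V = [393, 668].
Intermediaries M with M after V: none.
Union: none.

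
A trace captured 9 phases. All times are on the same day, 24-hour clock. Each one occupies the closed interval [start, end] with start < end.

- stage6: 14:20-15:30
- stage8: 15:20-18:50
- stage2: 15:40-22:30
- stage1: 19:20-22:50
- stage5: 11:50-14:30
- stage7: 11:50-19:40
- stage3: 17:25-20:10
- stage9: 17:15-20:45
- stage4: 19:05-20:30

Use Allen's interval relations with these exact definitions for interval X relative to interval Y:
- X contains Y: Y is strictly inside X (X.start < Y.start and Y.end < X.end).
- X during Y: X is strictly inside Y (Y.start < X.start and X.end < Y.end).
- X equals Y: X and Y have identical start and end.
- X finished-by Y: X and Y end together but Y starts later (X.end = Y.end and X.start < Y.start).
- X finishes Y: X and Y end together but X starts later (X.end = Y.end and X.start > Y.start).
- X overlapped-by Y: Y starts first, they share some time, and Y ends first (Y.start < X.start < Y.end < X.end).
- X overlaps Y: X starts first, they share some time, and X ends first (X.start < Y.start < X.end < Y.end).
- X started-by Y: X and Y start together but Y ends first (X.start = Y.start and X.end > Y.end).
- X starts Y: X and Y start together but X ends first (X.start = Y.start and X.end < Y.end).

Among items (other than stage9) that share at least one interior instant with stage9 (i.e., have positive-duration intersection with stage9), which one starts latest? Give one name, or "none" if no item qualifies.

stage1

Target stage9 = [17:15, 20:45].
stage1 [19:20, 22:50] → overlapped-by → candidate.
stage2 [15:40, 22:30] → contains → candidate.
stage3 [17:25, 20:10] → during → candidate.
stage4 [19:05, 20:30] → during → candidate.
stage5 [11:50, 14:30] → before → excluded.
stage6 [14:20, 15:30] → before → excluded.
stage7 [11:50, 19:40] → overlaps → candidate.
stage8 [15:20, 18:50] → overlaps → candidate.
Among candidates, latest start is 19:20 → stage1.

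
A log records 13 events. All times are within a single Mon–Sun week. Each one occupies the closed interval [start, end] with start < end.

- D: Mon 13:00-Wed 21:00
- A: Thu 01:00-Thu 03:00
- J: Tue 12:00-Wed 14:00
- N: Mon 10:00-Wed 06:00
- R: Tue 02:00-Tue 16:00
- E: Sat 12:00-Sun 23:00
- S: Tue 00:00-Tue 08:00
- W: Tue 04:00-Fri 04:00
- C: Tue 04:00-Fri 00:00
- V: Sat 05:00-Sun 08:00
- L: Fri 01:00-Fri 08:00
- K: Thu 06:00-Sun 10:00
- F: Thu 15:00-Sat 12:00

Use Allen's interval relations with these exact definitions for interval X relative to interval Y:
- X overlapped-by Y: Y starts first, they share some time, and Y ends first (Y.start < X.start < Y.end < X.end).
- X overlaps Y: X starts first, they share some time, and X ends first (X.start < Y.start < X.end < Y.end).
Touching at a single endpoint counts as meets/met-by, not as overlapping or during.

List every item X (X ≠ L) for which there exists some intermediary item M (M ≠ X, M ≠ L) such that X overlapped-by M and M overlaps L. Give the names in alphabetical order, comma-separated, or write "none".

Target L = [Fri 01:00, Fri 08:00].
Intermediaries M with M overlaps L: W.
Via W — items with X overlapped-by W: F, K.
Union: F, K.

F, K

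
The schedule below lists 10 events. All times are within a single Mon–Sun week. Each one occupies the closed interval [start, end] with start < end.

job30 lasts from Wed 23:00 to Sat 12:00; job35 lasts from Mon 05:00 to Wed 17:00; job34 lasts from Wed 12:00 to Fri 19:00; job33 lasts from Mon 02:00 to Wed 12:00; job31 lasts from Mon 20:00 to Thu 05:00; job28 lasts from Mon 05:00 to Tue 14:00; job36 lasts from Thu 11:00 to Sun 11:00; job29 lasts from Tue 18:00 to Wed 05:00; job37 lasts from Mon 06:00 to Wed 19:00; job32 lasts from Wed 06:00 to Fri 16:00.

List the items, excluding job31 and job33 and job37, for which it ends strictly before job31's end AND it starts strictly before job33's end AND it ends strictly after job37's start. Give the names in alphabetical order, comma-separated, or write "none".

Conditions: its end is strictly before job31's end (X.end < Thu 05:00) AND its start is strictly before job33's end (X.start < Wed 12:00) AND its end is strictly after job37's start (X.end > Mon 06:00).
job28: end Tue 14:00 < Thu 05:00? ✓; start Mon 05:00 < Wed 12:00? ✓; end Tue 14:00 > Mon 06:00? ✓ → yes.
job29: end Wed 05:00 < Thu 05:00? ✓; start Tue 18:00 < Wed 12:00? ✓; end Wed 05:00 > Mon 06:00? ✓ → yes.
job30: end Sat 12:00 < Thu 05:00? ✗; start Wed 23:00 < Wed 12:00? ✗; end Sat 12:00 > Mon 06:00? ✓ → no.
job32: end Fri 16:00 < Thu 05:00? ✗; start Wed 06:00 < Wed 12:00? ✓; end Fri 16:00 > Mon 06:00? ✓ → no.
job34: end Fri 19:00 < Thu 05:00? ✗; start Wed 12:00 < Wed 12:00? ✗; end Fri 19:00 > Mon 06:00? ✓ → no.
job35: end Wed 17:00 < Thu 05:00? ✓; start Mon 05:00 < Wed 12:00? ✓; end Wed 17:00 > Mon 06:00? ✓ → yes.
job36: end Sun 11:00 < Thu 05:00? ✗; start Thu 11:00 < Wed 12:00? ✗; end Sun 11:00 > Mon 06:00? ✓ → no.
Result: job28, job29, job35.

job28, job29, job35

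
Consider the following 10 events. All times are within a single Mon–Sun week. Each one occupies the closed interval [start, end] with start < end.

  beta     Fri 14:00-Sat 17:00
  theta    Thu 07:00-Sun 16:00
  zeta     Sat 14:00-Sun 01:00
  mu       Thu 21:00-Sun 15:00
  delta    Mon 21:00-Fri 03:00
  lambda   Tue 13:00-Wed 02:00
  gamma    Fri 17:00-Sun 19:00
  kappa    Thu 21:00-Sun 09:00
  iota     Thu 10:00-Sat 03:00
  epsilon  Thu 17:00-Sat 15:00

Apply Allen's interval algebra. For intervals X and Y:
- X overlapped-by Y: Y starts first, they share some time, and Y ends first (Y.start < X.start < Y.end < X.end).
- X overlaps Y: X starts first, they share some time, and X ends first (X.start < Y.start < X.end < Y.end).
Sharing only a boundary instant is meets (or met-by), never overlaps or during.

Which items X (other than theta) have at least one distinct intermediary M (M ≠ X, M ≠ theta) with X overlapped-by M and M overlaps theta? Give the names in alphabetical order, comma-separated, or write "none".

epsilon, iota, kappa, mu

Target theta = [Thu 07:00, Sun 16:00].
Intermediaries M with M overlaps theta: delta.
Via delta — items with X overlapped-by delta: epsilon, iota, kappa, mu.
Union: epsilon, iota, kappa, mu.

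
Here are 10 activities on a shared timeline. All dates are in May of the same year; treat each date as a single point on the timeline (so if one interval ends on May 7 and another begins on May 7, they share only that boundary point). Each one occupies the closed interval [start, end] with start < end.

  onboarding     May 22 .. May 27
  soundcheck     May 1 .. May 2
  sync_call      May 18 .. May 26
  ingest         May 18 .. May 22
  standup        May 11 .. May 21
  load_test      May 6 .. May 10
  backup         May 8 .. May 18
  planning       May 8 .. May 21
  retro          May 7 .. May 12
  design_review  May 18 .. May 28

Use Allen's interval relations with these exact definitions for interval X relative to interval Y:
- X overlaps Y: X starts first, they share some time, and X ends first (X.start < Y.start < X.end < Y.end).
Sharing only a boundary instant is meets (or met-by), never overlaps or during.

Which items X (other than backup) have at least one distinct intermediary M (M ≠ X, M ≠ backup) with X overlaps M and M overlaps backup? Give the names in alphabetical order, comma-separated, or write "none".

load_test

Target backup = [May 8, May 18].
Intermediaries M with M overlaps backup: load_test, retro.
Via load_test — items with X overlaps load_test: none.
Via retro — items with X overlaps retro: load_test.
Union: load_test.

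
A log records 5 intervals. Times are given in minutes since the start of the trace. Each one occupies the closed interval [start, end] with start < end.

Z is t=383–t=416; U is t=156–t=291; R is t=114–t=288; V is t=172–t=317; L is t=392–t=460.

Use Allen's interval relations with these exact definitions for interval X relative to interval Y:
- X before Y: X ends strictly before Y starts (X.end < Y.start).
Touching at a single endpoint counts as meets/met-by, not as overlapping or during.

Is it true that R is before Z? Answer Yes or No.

R = [t=114, t=288], Z = [t=383, t=416].
Actual relation of R to Z: before.
Asked whether 'before' holds → Yes.

Yes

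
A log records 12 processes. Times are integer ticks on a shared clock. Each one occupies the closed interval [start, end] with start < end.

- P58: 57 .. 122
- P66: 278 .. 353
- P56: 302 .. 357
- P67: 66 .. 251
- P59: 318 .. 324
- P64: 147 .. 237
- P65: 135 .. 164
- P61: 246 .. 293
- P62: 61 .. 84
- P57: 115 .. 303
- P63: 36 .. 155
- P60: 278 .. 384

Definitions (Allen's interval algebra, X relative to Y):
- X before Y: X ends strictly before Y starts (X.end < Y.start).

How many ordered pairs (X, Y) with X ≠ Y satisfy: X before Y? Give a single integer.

37

Checking all 132 ordered pairs for relation 'before'; matching pairs in alphabetical order:
(P57, P59): P57 before P59 ✓
(P58, P56): P58 before P56 ✓
(P58, P59): P58 before P59 ✓
(P58, P60): P58 before P60 ✓
(P58, P61): P58 before P61 ✓
(P58, P64): P58 before P64 ✓
(P58, P65): P58 before P65 ✓
(P58, P66): P58 before P66 ✓
(P61, P56): P61 before P56 ✓
(P61, P59): P61 before P59 ✓
(P62, P56): P62 before P56 ✓
(P62, P57): P62 before P57 ✓
(P62, P59): P62 before P59 ✓
(P62, P60): P62 before P60 ✓
(P62, P61): P62 before P61 ✓
(P62, P64): P62 before P64 ✓
(P62, P65): P62 before P65 ✓
(P62, P66): P62 before P66 ✓
(P63, P56): P63 before P56 ✓
(P63, P59): P63 before P59 ✓
(P63, P60): P63 before P60 ✓
(P63, P61): P63 before P61 ✓
(P63, P66): P63 before P66 ✓
(P64, P56): P64 before P56 ✓
... plus 13 further pairs not listed.
Count: 37.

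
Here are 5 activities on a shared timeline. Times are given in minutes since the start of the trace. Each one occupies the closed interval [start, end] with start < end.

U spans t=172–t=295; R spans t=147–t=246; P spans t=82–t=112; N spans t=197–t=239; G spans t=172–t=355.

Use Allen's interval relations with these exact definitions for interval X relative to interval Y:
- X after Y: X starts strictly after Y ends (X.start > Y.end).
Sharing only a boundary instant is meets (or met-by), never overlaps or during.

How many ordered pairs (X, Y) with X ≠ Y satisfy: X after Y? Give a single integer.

4

Checking all 20 ordered pairs for relation 'after'; matching pairs in alphabetical order:
(G, P): G after P ✓
(N, P): N after P ✓
(R, P): R after P ✓
(U, P): U after P ✓
Count: 4.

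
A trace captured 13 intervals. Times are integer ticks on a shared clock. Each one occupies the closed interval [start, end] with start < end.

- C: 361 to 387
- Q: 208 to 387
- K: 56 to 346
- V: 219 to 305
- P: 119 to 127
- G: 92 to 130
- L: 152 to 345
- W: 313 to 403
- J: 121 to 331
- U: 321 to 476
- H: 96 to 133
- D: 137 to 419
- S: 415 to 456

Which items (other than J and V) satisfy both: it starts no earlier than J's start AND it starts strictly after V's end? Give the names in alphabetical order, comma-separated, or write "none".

Conditions: its start is no earlier than J's start (X.start >= 121) AND its start is strictly after V's end (X.start > 305).
C: start 361 >= 121? ✓; start 361 > 305? ✓ → yes.
D: start 137 >= 121? ✓; start 137 > 305? ✗ → no.
G: start 92 >= 121? ✗; start 92 > 305? ✗ → no.
H: start 96 >= 121? ✗; start 96 > 305? ✗ → no.
K: start 56 >= 121? ✗; start 56 > 305? ✗ → no.
L: start 152 >= 121? ✓; start 152 > 305? ✗ → no.
P: start 119 >= 121? ✗; start 119 > 305? ✗ → no.
Q: start 208 >= 121? ✓; start 208 > 305? ✗ → no.
S: start 415 >= 121? ✓; start 415 > 305? ✓ → yes.
U: start 321 >= 121? ✓; start 321 > 305? ✓ → yes.
W: start 313 >= 121? ✓; start 313 > 305? ✓ → yes.
Result: C, S, U, W.

C, S, U, W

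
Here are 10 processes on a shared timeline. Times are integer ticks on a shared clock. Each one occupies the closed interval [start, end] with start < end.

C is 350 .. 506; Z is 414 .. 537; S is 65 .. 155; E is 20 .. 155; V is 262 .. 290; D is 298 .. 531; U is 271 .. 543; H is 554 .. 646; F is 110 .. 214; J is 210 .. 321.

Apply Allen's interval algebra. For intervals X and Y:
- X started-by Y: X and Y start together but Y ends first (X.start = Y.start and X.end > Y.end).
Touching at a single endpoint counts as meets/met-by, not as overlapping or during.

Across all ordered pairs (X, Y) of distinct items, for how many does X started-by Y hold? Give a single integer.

Checking all 90 ordered pairs for relation 'started-by'; matching pairs in alphabetical order:
No pair satisfies it.
Count: 0.

0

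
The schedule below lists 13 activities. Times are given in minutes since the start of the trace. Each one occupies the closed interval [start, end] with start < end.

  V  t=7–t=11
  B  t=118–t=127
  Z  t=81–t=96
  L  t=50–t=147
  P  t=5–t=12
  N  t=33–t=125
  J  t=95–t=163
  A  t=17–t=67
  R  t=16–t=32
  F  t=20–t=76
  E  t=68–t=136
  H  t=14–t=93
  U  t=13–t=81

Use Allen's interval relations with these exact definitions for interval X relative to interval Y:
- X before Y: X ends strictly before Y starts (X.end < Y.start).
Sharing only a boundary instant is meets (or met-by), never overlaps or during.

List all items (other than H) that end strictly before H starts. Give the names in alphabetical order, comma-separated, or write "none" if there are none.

Target H = [t=14, t=93].
A [t=17, t=67] → during → no.
B [t=118, t=127] → after → no.
E [t=68, t=136] → overlapped-by → no.
F [t=20, t=76] → during → no.
J [t=95, t=163] → after → no.
L [t=50, t=147] → overlapped-by → no.
N [t=33, t=125] → overlapped-by → no.
P [t=5, t=12] → before → yes.
R [t=16, t=32] → during → no.
U [t=13, t=81] → overlaps → no.
V [t=7, t=11] → before → yes.
Z [t=81, t=96] → overlapped-by → no.
Result: P, V.

P, V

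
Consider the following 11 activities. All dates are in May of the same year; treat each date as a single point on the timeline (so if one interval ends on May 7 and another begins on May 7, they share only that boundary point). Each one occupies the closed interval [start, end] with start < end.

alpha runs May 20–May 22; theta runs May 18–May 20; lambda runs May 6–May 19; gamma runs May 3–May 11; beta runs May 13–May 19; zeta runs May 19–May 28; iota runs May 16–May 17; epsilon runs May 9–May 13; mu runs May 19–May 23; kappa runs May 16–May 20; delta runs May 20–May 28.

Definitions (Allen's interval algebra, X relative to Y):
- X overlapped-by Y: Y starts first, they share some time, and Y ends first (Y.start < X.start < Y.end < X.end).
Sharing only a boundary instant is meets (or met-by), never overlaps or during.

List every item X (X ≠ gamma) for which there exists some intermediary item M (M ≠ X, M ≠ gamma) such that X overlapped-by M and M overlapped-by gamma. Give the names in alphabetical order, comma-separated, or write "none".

Target gamma = [May 3, May 11].
Intermediaries M with M overlapped-by gamma: epsilon, lambda.
Via epsilon — items with X overlapped-by epsilon: none.
Via lambda — items with X overlapped-by lambda: kappa, theta.
Union: kappa, theta.

kappa, theta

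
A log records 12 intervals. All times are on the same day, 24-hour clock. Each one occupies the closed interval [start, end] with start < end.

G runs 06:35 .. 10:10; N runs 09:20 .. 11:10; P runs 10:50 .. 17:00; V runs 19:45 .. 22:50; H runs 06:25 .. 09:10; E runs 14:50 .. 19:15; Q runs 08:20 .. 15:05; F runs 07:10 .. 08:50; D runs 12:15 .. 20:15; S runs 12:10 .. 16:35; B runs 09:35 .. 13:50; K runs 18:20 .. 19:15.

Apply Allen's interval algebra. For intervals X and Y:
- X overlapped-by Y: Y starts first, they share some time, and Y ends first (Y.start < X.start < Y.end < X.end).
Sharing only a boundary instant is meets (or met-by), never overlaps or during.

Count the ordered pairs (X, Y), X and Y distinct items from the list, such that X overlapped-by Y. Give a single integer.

20

Checking all 132 ordered pairs for relation 'overlapped-by'; matching pairs in alphabetical order:
(B, G): B overlapped-by G ✓
(B, N): B overlapped-by N ✓
(D, B): D overlapped-by B ✓
(D, P): D overlapped-by P ✓
(D, Q): D overlapped-by Q ✓
(D, S): D overlapped-by S ✓
(E, P): E overlapped-by P ✓
(E, Q): E overlapped-by Q ✓
(E, S): E overlapped-by S ✓
(G, H): G overlapped-by H ✓
(N, G): N overlapped-by G ✓
(P, B): P overlapped-by B ✓
(P, N): P overlapped-by N ✓
(P, Q): P overlapped-by Q ✓
(Q, F): Q overlapped-by F ✓
(Q, G): Q overlapped-by G ✓
(Q, H): Q overlapped-by H ✓
(S, B): S overlapped-by B ✓
(S, Q): S overlapped-by Q ✓
(V, D): V overlapped-by D ✓
Count: 20.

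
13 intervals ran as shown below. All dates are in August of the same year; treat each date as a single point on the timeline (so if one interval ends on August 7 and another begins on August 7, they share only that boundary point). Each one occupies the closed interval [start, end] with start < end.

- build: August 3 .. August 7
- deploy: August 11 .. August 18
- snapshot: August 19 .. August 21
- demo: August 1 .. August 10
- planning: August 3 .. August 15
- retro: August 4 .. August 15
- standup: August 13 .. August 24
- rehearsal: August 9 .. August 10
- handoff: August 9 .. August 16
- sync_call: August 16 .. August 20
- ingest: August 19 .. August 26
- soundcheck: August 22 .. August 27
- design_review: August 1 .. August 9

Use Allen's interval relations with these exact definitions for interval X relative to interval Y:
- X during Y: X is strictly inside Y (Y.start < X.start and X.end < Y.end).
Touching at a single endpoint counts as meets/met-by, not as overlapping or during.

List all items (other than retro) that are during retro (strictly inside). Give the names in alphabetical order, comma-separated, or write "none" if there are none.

rehearsal

Target retro = [August 4, August 15].
build [August 3, August 7] → overlaps → no.
demo [August 1, August 10] → overlaps → no.
deploy [August 11, August 18] → overlapped-by → no.
design_review [August 1, August 9] → overlaps → no.
handoff [August 9, August 16] → overlapped-by → no.
ingest [August 19, August 26] → after → no.
planning [August 3, August 15] → finished-by → no.
rehearsal [August 9, August 10] → during → yes.
snapshot [August 19, August 21] → after → no.
soundcheck [August 22, August 27] → after → no.
standup [August 13, August 24] → overlapped-by → no.
sync_call [August 16, August 20] → after → no.
Result: rehearsal.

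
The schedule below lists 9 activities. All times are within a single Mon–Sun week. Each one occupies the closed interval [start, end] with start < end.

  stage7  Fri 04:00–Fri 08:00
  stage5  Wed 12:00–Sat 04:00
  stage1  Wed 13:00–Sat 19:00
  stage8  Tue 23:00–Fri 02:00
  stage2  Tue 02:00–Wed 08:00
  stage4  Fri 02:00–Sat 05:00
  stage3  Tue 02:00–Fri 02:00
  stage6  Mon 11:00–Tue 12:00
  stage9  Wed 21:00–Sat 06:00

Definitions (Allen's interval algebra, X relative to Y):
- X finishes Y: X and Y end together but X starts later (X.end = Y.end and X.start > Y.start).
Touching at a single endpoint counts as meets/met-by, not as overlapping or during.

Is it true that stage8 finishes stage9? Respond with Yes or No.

No

stage8 = [Tue 23:00, Fri 02:00], stage9 = [Wed 21:00, Sat 06:00].
Actual relation of stage8 to stage9: overlaps.
Asked whether 'finishes' holds → No.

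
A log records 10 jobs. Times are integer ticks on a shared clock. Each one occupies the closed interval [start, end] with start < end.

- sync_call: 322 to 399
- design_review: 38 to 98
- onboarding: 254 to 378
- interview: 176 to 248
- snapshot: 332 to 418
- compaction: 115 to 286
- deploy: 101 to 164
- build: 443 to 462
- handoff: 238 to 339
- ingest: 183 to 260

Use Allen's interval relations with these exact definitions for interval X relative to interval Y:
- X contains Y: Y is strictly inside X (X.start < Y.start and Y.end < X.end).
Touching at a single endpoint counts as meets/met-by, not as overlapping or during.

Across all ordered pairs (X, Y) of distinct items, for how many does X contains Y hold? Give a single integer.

Checking all 90 ordered pairs for relation 'contains'; matching pairs in alphabetical order:
(compaction, ingest): compaction contains ingest ✓
(compaction, interview): compaction contains interview ✓
Count: 2.

2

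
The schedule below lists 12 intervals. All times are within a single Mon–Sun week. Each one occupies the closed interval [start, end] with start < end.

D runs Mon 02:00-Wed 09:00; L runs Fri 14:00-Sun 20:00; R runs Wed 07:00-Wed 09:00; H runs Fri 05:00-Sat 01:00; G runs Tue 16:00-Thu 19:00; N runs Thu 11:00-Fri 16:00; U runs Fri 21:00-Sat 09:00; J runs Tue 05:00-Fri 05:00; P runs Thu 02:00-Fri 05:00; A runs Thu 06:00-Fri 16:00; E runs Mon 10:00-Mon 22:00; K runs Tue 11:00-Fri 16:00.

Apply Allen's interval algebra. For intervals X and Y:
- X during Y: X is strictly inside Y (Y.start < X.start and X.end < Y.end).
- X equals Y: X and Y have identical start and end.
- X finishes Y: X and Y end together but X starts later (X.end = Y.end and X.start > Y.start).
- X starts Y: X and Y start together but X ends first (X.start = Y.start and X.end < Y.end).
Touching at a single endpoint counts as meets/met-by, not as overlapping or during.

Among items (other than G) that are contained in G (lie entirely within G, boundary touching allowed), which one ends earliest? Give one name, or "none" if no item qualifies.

Target G = [Tue 16:00, Thu 19:00].
A [Thu 06:00, Fri 16:00] → overlapped-by → excluded.
D [Mon 02:00, Wed 09:00] → overlaps → excluded.
E [Mon 10:00, Mon 22:00] → before → excluded.
H [Fri 05:00, Sat 01:00] → after → excluded.
J [Tue 05:00, Fri 05:00] → contains → excluded.
K [Tue 11:00, Fri 16:00] → contains → excluded.
L [Fri 14:00, Sun 20:00] → after → excluded.
N [Thu 11:00, Fri 16:00] → overlapped-by → excluded.
P [Thu 02:00, Fri 05:00] → overlapped-by → excluded.
R [Wed 07:00, Wed 09:00] → during → candidate.
U [Fri 21:00, Sat 09:00] → after → excluded.
Among candidates, earliest end is Wed 09:00 → R.

R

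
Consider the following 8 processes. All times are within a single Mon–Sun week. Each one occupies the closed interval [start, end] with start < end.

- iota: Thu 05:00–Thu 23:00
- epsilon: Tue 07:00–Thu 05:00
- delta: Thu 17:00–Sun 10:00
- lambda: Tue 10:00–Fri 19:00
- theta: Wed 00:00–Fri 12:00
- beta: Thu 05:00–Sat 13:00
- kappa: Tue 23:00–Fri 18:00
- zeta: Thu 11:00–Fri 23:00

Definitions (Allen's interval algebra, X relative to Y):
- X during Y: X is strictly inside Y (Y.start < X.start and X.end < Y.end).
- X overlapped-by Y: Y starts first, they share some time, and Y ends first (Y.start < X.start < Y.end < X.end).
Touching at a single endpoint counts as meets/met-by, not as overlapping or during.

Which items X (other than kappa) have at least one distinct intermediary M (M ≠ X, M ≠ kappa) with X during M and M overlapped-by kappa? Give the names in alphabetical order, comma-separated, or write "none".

Target kappa = [Tue 23:00, Fri 18:00].
Intermediaries M with M overlapped-by kappa: beta, delta, zeta.
Via beta — items with X during beta: zeta.
Via delta — items with X during delta: none.
Via zeta — items with X during zeta: none.
Union: zeta.

zeta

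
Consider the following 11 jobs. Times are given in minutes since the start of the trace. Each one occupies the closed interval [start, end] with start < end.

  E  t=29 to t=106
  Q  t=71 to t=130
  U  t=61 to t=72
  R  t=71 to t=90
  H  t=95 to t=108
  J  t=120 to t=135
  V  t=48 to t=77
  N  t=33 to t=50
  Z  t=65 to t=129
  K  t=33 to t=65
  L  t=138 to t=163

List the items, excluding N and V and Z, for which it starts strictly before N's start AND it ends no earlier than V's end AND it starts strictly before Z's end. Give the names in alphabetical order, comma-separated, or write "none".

Conditions: its start is strictly before N's start (X.start < t=33) AND its end is no earlier than V's end (X.end >= t=77) AND its start is strictly before Z's end (X.start < t=129).
E: start t=29 < t=33? ✓; end t=106 >= t=77? ✓; start t=29 < t=129? ✓ → yes.
H: start t=95 < t=33? ✗; end t=108 >= t=77? ✓; start t=95 < t=129? ✓ → no.
J: start t=120 < t=33? ✗; end t=135 >= t=77? ✓; start t=120 < t=129? ✓ → no.
K: start t=33 < t=33? ✗; end t=65 >= t=77? ✗; start t=33 < t=129? ✓ → no.
L: start t=138 < t=33? ✗; end t=163 >= t=77? ✓; start t=138 < t=129? ✗ → no.
Q: start t=71 < t=33? ✗; end t=130 >= t=77? ✓; start t=71 < t=129? ✓ → no.
R: start t=71 < t=33? ✗; end t=90 >= t=77? ✓; start t=71 < t=129? ✓ → no.
U: start t=61 < t=33? ✗; end t=72 >= t=77? ✗; start t=61 < t=129? ✓ → no.
Result: E.

E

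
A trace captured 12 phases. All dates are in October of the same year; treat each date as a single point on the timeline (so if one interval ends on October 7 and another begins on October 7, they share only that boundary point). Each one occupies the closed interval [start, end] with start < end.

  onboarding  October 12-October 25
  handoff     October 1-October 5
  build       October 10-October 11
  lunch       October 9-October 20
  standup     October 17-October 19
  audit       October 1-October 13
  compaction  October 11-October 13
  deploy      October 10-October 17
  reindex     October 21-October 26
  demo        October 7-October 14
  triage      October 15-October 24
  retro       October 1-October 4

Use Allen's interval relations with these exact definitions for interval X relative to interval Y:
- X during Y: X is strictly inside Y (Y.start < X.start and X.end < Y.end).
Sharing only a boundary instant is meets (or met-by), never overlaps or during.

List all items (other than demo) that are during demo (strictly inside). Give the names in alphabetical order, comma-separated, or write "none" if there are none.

build, compaction

Target demo = [October 7, October 14].
audit [October 1, October 13] → overlaps → no.
build [October 10, October 11] → during → yes.
compaction [October 11, October 13] → during → yes.
deploy [October 10, October 17] → overlapped-by → no.
handoff [October 1, October 5] → before → no.
lunch [October 9, October 20] → overlapped-by → no.
onboarding [October 12, October 25] → overlapped-by → no.
reindex [October 21, October 26] → after → no.
retro [October 1, October 4] → before → no.
standup [October 17, October 19] → after → no.
triage [October 15, October 24] → after → no.
Result: build, compaction.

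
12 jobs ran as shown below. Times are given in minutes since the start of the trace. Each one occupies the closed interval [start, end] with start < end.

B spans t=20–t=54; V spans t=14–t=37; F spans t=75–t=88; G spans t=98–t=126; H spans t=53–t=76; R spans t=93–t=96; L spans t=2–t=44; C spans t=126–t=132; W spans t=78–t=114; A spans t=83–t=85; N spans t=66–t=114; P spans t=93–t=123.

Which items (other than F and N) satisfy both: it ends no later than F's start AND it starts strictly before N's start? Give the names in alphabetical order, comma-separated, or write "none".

B, L, V

Conditions: its end is no later than F's start (X.end <= t=75) AND its start is strictly before N's start (X.start < t=66).
A: end t=85 <= t=75? ✗; start t=83 < t=66? ✗ → no.
B: end t=54 <= t=75? ✓; start t=20 < t=66? ✓ → yes.
C: end t=132 <= t=75? ✗; start t=126 < t=66? ✗ → no.
G: end t=126 <= t=75? ✗; start t=98 < t=66? ✗ → no.
H: end t=76 <= t=75? ✗; start t=53 < t=66? ✓ → no.
L: end t=44 <= t=75? ✓; start t=2 < t=66? ✓ → yes.
P: end t=123 <= t=75? ✗; start t=93 < t=66? ✗ → no.
R: end t=96 <= t=75? ✗; start t=93 < t=66? ✗ → no.
V: end t=37 <= t=75? ✓; start t=14 < t=66? ✓ → yes.
W: end t=114 <= t=75? ✗; start t=78 < t=66? ✗ → no.
Result: B, L, V.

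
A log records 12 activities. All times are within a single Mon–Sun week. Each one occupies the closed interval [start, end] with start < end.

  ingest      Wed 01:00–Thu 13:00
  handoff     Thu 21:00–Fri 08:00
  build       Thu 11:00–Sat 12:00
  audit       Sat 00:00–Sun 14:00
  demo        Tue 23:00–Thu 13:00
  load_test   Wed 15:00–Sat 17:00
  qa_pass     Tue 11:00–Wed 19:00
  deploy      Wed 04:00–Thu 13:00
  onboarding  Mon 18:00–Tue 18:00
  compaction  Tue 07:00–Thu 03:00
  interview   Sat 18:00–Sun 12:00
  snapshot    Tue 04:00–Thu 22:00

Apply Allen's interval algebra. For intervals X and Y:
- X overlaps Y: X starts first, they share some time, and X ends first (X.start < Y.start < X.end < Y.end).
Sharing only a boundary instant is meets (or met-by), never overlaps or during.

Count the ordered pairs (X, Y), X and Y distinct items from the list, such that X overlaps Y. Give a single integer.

22

Checking all 132 ordered pairs for relation 'overlaps'; matching pairs in alphabetical order:
(build, audit): build overlaps audit ✓
(compaction, demo): compaction overlaps demo ✓
(compaction, deploy): compaction overlaps deploy ✓
(compaction, ingest): compaction overlaps ingest ✓
(compaction, load_test): compaction overlaps load_test ✓
(demo, build): demo overlaps build ✓
(demo, load_test): demo overlaps load_test ✓
(deploy, build): deploy overlaps build ✓
(deploy, load_test): deploy overlaps load_test ✓
(ingest, build): ingest overlaps build ✓
(ingest, load_test): ingest overlaps load_test ✓
(load_test, audit): load_test overlaps audit ✓
(onboarding, compaction): onboarding overlaps compaction ✓
(onboarding, qa_pass): onboarding overlaps qa_pass ✓
(onboarding, snapshot): onboarding overlaps snapshot ✓
(qa_pass, demo): qa_pass overlaps demo ✓
(qa_pass, deploy): qa_pass overlaps deploy ✓
(qa_pass, ingest): qa_pass overlaps ingest ✓
(qa_pass, load_test): qa_pass overlaps load_test ✓
(snapshot, build): snapshot overlaps build ✓
(snapshot, handoff): snapshot overlaps handoff ✓
(snapshot, load_test): snapshot overlaps load_test ✓
Count: 22.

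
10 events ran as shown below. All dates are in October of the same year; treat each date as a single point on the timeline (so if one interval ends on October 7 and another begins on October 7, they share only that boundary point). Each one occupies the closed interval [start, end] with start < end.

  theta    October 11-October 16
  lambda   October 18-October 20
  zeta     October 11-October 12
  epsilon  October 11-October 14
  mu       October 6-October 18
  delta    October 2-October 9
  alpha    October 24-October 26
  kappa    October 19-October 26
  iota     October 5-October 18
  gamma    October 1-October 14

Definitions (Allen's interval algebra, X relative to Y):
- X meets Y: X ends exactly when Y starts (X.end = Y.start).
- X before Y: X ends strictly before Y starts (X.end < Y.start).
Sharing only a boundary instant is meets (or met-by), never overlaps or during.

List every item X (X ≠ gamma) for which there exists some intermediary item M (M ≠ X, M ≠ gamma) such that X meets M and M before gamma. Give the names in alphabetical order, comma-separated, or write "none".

none

Target gamma = [October 1, October 14].
Intermediaries M with M before gamma: none.
Union: none.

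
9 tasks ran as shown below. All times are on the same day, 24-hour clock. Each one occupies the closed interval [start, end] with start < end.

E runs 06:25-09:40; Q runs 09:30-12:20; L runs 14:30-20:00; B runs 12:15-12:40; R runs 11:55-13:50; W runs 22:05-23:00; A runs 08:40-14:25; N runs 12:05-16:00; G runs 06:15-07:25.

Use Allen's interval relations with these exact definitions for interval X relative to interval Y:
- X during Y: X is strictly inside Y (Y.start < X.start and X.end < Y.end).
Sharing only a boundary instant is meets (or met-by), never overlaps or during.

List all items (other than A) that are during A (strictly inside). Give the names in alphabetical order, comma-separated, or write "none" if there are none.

Target A = [08:40, 14:25].
B [12:15, 12:40] → during → yes.
E [06:25, 09:40] → overlaps → no.
G [06:15, 07:25] → before → no.
L [14:30, 20:00] → after → no.
N [12:05, 16:00] → overlapped-by → no.
Q [09:30, 12:20] → during → yes.
R [11:55, 13:50] → during → yes.
W [22:05, 23:00] → after → no.
Result: B, Q, R.

B, Q, R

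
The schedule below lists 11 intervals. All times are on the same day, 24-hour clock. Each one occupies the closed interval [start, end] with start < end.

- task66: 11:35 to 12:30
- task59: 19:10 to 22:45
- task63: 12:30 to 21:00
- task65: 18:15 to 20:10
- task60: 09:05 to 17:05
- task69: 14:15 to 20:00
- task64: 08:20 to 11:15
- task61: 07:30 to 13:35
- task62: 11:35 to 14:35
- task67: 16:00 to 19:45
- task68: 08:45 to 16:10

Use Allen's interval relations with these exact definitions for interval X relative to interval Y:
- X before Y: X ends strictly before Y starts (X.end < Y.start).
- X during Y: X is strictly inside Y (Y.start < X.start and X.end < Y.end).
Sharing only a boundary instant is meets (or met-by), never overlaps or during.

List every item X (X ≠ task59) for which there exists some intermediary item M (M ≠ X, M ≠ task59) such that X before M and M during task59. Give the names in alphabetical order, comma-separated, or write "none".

none

Target task59 = [19:10, 22:45].
Intermediaries M with M during task59: none.
Union: none.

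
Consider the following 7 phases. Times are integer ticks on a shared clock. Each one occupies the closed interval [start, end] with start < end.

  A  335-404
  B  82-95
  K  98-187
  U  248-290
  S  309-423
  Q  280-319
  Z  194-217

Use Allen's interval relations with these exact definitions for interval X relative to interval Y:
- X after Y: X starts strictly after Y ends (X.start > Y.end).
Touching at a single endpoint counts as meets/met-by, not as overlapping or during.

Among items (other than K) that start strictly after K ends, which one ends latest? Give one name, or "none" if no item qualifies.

Target K = [98, 187].
A [335, 404] → after → candidate.
B [82, 95] → before → excluded.
Q [280, 319] → after → candidate.
S [309, 423] → after → candidate.
U [248, 290] → after → candidate.
Z [194, 217] → after → candidate.
Among candidates, latest end is 423 → S.

S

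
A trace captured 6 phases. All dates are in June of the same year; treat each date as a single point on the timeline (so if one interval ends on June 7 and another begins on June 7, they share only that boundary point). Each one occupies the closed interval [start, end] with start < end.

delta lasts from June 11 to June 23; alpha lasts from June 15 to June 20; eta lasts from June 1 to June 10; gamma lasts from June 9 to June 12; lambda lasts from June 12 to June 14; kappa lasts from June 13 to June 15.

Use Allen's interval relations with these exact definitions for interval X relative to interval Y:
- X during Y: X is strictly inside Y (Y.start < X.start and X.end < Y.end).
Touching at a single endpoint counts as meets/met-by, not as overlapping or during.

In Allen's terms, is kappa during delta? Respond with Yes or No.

kappa = [June 13, June 15], delta = [June 11, June 23].
Actual relation of kappa to delta: during.
Asked whether 'during' holds → Yes.

Yes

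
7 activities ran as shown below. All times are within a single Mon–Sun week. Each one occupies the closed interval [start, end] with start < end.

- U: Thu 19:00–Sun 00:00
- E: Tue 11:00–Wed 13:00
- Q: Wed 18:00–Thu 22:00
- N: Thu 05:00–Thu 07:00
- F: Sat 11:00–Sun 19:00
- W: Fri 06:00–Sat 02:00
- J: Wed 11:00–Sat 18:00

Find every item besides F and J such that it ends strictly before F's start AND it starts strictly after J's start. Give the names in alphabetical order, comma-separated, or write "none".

Conditions: its end is strictly before F's start (X.end < Sat 11:00) AND its start is strictly after J's start (X.start > Wed 11:00).
E: end Wed 13:00 < Sat 11:00? ✓; start Tue 11:00 > Wed 11:00? ✗ → no.
N: end Thu 07:00 < Sat 11:00? ✓; start Thu 05:00 > Wed 11:00? ✓ → yes.
Q: end Thu 22:00 < Sat 11:00? ✓; start Wed 18:00 > Wed 11:00? ✓ → yes.
U: end Sun 00:00 < Sat 11:00? ✗; start Thu 19:00 > Wed 11:00? ✓ → no.
W: end Sat 02:00 < Sat 11:00? ✓; start Fri 06:00 > Wed 11:00? ✓ → yes.
Result: N, Q, W.

N, Q, W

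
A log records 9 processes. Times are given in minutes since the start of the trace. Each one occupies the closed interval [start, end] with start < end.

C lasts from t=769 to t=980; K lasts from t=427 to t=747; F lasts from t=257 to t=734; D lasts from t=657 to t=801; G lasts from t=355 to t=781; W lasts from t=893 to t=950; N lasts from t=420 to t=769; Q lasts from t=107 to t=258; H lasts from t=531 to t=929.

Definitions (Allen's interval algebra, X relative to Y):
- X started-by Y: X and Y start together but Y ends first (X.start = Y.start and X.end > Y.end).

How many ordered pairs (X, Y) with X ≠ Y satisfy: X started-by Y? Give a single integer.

Checking all 72 ordered pairs for relation 'started-by'; matching pairs in alphabetical order:
No pair satisfies it.
Count: 0.

0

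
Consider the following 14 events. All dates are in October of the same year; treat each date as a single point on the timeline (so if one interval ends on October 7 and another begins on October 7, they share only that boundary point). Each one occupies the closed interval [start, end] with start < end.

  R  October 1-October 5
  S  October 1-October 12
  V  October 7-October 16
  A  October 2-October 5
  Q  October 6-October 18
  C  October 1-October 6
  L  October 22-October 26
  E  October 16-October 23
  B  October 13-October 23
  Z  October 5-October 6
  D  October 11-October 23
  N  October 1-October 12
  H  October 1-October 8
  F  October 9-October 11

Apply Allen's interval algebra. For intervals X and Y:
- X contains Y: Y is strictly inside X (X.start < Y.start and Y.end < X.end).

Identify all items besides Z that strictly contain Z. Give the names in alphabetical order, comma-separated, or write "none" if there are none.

H, N, S

Target Z = [October 5, October 6].
A [October 2, October 5] → meets → no.
B [October 13, October 23] → after → no.
C [October 1, October 6] → finished-by → no.
D [October 11, October 23] → after → no.
E [October 16, October 23] → after → no.
F [October 9, October 11] → after → no.
H [October 1, October 8] → contains → yes.
L [October 22, October 26] → after → no.
N [October 1, October 12] → contains → yes.
Q [October 6, October 18] → met-by → no.
R [October 1, October 5] → meets → no.
S [October 1, October 12] → contains → yes.
V [October 7, October 16] → after → no.
Result: H, N, S.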